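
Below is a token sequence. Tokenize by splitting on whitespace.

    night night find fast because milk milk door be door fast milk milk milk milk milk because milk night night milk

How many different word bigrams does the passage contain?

14

21 tokens → 20 bigram windows in total.
Repeated bigrams (each contributes count−1 duplicates):
  milk milk: 5
  because milk: 2
  night night: 2
6 duplicate windows → 20 − 6 = 14 distinct.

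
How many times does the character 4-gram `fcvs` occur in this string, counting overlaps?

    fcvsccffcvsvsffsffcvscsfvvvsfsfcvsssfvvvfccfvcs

4

Sliding a length-4 window over the 47 characters (44 positions):
  position 1–4: fcvs
  position 8–11: fcvs
  position 18–21: fcvs
  position 31–34: fcvs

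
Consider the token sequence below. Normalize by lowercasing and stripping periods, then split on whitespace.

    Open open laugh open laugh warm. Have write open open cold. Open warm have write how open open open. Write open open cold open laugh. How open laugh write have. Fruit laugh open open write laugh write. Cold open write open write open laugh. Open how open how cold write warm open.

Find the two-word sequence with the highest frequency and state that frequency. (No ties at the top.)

Bigram frequencies (highest first):
  open open: 6
  open laugh: 5
  write open: 4
  open write: 4
  laugh open: 3
  cold open: 3
  … (19 more, each ≤ 3)

"open open", 6 times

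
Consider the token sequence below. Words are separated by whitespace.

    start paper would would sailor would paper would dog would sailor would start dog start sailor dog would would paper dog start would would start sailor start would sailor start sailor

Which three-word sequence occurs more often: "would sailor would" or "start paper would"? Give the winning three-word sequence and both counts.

"would sailor would" (2 vs 1)

"would sailor would": 2 occurrences
"start paper would": 1 occurrence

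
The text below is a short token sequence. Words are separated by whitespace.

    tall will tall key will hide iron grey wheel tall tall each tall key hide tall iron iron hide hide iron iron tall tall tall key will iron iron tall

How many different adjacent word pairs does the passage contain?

30 tokens → 29 bigram windows in total.
Repeated bigrams (each contributes count−1 duplicates):
  iron iron: 3
  tall key: 3
  tall tall: 3
  hide iron: 2
  iron tall: 2
  key will: 2
9 duplicate windows → 29 − 9 = 20 distinct.

20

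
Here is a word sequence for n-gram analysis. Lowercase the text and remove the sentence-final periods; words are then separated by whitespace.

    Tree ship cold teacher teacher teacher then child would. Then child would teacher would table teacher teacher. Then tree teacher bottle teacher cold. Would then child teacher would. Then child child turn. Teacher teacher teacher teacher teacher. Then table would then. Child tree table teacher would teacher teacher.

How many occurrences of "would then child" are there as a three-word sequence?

Scanning the 46 overlapping trigram windows for "would then child":
  position 9–11: would then child
  position 24–26: would then child
  position 28–30: would then child
  position 40–42: would then child

4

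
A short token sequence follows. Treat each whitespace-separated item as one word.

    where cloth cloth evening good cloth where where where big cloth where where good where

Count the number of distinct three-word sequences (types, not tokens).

12

15 tokens → 13 trigram windows in total.
Repeated trigrams (each contributes count−1 duplicates):
  cloth where where: 2
1 duplicate windows → 13 − 1 = 12 distinct.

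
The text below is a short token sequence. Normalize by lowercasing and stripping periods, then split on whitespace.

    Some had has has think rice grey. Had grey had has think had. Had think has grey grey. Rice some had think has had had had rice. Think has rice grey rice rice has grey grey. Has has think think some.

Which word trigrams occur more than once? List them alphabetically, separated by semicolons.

Trigram counts meeting the condition (more than once):
  had think has: 2
  has grey grey: 2
  has has think: 2

had think has; has grey grey; has has think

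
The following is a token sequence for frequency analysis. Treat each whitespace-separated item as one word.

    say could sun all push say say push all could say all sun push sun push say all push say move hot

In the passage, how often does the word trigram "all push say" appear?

2

Scanning the 20 overlapping trigram windows for "all push say":
  position 4–6: all push say
  position 18–20: all push say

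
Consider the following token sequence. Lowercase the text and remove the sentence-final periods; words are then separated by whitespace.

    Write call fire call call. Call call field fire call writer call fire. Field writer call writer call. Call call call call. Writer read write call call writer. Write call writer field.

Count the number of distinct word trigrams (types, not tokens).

32 tokens → 30 trigram windows in total.
Repeated trigrams (each contributes count−1 duplicates):
  call call call: 5
  call call writer: 2
  call writer call: 2
6 duplicate windows → 30 − 6 = 24 distinct.

24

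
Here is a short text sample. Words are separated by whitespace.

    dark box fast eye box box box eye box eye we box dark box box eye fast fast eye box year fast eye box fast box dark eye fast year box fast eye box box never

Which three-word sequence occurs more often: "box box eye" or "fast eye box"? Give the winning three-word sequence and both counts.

"box box eye": 2 occurrences
"fast eye box": 4 occurrences

"fast eye box" (4 vs 2)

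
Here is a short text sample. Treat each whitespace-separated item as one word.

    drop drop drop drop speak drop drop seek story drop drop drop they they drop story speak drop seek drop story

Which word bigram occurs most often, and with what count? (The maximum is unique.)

"drop drop", 6 times

Bigram frequencies (highest first):
  drop drop: 6
  speak drop: 2
  drop seek: 2
  drop story: 2
  drop speak: 1
  seek story: 1
  … (6 more, each ≤ 1)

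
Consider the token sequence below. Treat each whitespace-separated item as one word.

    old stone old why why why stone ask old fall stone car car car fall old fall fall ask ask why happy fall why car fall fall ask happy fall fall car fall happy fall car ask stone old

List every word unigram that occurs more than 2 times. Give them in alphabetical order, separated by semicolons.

ask; car; fall; happy; old; stone; why

Unigram counts meeting the condition (more than 2 times):
  ask: 5
  car: 6
  fall: 11
  happy: 3
  old: 5
  stone: 4
  why: 5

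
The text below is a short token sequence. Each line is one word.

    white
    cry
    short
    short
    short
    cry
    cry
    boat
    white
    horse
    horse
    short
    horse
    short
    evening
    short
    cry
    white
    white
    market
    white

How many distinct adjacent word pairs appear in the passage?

17

21 tokens → 20 bigram windows in total.
Repeated bigrams (each contributes count−1 duplicates):
  horse short: 2
  short cry: 2
  short short: 2
3 duplicate windows → 20 − 3 = 17 distinct.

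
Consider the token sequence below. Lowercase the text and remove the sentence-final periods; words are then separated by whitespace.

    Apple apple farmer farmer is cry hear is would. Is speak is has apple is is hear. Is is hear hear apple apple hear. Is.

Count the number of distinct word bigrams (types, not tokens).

25 tokens → 24 bigram windows in total.
Repeated bigrams (each contributes count−1 duplicates):
  hear is: 3
  apple apple: 2
  is hear: 2
  is is: 2
5 duplicate windows → 24 − 5 = 19 distinct.

19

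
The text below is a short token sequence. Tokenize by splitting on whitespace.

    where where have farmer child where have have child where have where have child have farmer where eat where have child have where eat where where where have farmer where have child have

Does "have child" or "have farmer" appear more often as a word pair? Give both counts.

"have child": 4 occurrences
"have farmer": 3 occurrences

"have child" (4 vs 3)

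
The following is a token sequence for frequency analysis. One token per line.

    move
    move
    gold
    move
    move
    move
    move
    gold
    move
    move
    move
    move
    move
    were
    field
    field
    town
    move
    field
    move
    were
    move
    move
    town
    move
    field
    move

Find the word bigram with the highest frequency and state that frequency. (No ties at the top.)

"move move", 9 times

Bigram frequencies (highest first):
  move move: 9
  move gold: 2
  gold move: 2
  move were: 2
  town move: 2
  move field: 2
  … (6 more, each ≤ 2)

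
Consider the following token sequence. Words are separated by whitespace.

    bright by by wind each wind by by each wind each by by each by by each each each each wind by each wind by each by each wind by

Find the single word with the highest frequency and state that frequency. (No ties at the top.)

"by", 12 times

Unigram frequencies (highest first):
  by: 12
  each: 11
  wind: 6
  bright: 1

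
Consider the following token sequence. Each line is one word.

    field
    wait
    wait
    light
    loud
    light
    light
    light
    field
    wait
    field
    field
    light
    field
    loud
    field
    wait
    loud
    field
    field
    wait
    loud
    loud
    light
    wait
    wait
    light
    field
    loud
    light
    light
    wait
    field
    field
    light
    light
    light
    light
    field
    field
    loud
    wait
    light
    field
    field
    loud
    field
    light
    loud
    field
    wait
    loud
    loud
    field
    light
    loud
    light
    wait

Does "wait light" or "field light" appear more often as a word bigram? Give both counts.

"wait light": 3 occurrences
"field light": 4 occurrences

"field light" (4 vs 3)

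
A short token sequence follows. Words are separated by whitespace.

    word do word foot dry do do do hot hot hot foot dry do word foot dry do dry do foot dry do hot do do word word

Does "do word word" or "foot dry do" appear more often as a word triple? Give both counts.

"foot dry do" (4 vs 1)

"do word word": 1 occurrence
"foot dry do": 4 occurrences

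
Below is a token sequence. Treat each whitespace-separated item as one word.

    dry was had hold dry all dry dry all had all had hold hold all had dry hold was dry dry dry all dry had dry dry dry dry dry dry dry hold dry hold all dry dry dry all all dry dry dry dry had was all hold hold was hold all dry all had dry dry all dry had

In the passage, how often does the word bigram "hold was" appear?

Scanning the 60 overlapping bigram windows for "hold was":
  position 18–19: hold was
  position 50–51: hold was

2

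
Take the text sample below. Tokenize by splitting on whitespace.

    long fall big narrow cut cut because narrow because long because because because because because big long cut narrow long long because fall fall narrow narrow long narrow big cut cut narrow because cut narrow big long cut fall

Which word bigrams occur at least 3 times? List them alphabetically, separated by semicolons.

because because; cut narrow

Bigram counts meeting the condition (at least 3 times):
  because because: 4
  cut narrow: 3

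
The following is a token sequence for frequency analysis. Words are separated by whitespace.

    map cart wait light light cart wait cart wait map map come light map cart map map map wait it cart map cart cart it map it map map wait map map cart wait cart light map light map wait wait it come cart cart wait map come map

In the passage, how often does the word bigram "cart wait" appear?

Scanning the 48 overlapping bigram windows for "cart wait":
  position 2–3: cart wait
  position 6–7: cart wait
  position 8–9: cart wait
  position 33–34: cart wait
  position 45–46: cart wait

5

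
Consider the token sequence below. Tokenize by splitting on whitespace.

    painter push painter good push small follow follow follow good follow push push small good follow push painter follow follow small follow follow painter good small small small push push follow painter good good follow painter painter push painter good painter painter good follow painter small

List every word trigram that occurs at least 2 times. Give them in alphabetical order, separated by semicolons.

Trigram counts meeting the condition (at least 2 times):
  follow painter good: 2
  good follow painter: 2
  good follow push: 2
  painter push painter: 2
  push painter good: 2
  small follow follow: 2

follow painter good; good follow painter; good follow push; painter push painter; push painter good; small follow follow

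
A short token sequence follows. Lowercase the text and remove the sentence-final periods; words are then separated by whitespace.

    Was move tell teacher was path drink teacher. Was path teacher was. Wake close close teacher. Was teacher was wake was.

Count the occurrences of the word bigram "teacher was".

Scanning the 20 overlapping bigram windows for "teacher was":
  position 4–5: teacher was
  position 8–9: teacher was
  position 11–12: teacher was
  position 16–17: teacher was
  position 18–19: teacher was

5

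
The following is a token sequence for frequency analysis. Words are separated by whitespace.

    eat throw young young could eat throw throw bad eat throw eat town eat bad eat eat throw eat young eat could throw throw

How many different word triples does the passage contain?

21

24 tokens → 22 trigram windows in total.
Repeated trigrams (each contributes count−1 duplicates):
  eat throw eat: 2
1 duplicate windows → 22 − 1 = 21 distinct.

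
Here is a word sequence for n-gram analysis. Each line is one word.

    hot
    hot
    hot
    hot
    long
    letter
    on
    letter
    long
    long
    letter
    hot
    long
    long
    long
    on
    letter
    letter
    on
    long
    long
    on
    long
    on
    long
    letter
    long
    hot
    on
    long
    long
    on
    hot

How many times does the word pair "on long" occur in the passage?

4

Scanning the 32 overlapping bigram windows for "on long":
  position 19–20: on long
  position 22–23: on long
  position 24–25: on long
  position 29–30: on long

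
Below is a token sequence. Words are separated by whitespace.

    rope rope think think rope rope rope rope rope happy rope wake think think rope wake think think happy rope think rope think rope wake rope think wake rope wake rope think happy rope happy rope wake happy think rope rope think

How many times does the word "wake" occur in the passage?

Scanning the 42 tokens for "wake":
  position 12: wake
  position 16: wake
  position 25: wake
  position 28: wake
  position 30: wake
  position 37: wake

6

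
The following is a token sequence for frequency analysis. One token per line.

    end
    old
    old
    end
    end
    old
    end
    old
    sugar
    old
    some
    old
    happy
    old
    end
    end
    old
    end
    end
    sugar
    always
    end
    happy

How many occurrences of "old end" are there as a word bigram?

4

Scanning the 22 overlapping bigram windows for "old end":
  position 3–4: old end
  position 6–7: old end
  position 14–15: old end
  position 17–18: old end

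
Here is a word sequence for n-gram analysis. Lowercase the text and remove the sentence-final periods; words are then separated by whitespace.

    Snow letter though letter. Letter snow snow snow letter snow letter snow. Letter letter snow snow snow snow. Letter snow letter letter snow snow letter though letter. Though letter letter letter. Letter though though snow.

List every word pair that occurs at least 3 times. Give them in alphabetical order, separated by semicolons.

Bigram counts meeting the condition (at least 3 times):
  letter letter: 6
  letter snow: 6
  letter though: 4
  snow letter: 7
  snow snow: 6
  though letter: 3

letter letter; letter snow; letter though; snow letter; snow snow; though letter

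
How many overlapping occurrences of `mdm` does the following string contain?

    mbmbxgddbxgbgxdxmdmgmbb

Sliding a length-3 window over the 23 characters (21 positions):
  position 17–19: mdm

1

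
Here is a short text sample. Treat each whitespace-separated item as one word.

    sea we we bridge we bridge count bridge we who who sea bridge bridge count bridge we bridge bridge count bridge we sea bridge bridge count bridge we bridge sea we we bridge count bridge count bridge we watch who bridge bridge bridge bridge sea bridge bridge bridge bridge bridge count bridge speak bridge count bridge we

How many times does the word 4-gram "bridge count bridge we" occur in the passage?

Scanning the 54 overlapping 4-gram windows for "bridge count bridge we":
  position 6–9: bridge count bridge we
  position 14–17: bridge count bridge we
  position 19–22: bridge count bridge we
  position 25–28: bridge count bridge we
  position 35–38: bridge count bridge we
  position 54–57: bridge count bridge we

6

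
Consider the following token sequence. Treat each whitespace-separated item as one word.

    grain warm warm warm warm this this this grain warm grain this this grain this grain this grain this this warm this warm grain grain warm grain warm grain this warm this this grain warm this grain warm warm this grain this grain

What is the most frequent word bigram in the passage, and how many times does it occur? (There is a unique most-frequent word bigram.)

Bigram frequencies (highest first):
  this grain: 8
  grain warm: 6
  grain this: 6
  warm this: 5
  this this: 5
  warm warm: 4
  … (3 more, each ≤ 4)

"this grain", 8 times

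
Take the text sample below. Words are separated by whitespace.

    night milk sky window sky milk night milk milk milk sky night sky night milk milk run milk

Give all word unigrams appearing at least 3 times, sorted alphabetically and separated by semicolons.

milk; night; sky

Unigram counts meeting the condition (at least 3 times):
  milk: 8
  night: 4
  sky: 4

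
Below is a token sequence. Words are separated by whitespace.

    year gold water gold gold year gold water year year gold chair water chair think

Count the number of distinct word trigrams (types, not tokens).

15 tokens → 13 trigram windows in total.
Repeated trigrams (each contributes count−1 duplicates):
  year gold water: 2
1 duplicate windows → 13 − 1 = 12 distinct.

12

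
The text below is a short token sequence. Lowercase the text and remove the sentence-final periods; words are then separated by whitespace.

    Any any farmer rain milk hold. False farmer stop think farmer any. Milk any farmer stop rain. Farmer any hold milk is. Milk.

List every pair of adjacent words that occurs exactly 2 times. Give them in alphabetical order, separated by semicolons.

Bigram counts meeting the condition (exactly 2 times):
  any farmer: 2
  farmer any: 2
  farmer stop: 2

any farmer; farmer any; farmer stop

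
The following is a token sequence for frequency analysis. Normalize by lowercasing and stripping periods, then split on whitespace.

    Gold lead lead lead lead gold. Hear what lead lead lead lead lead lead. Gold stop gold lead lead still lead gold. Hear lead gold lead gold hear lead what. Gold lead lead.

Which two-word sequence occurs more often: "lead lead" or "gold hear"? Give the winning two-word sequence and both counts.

"lead lead" (10 vs 3)

"lead lead": 10 occurrences
"gold hear": 3 occurrences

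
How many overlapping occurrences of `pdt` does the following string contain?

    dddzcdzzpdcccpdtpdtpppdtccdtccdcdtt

3

Sliding a length-3 window over the 35 characters (33 positions):
  position 14–16: pdt
  position 17–19: pdt
  position 22–24: pdt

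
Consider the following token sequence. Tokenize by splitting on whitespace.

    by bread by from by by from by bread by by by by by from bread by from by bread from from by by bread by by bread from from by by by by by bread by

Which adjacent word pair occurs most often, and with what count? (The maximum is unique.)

Bigram frequencies (highest first):
  by by: 11
  by bread: 6
  bread by: 5
  from by: 5
  by from: 4
  bread from: 2
  … (2 more, each ≤ 2)

"by by", 11 times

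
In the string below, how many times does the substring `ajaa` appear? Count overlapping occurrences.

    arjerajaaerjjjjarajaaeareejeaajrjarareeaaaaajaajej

3

Sliding a length-4 window over the 50 characters (47 positions):
  position 6–9: ajaa
  position 18–21: ajaa
  position 44–47: ajaa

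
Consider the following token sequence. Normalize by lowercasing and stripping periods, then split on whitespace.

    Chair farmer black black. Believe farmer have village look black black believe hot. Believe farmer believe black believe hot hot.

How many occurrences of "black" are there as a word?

5

Scanning the 20 tokens for "black":
  position 3: black
  position 4: black
  position 10: black
  position 11: black
  position 17: black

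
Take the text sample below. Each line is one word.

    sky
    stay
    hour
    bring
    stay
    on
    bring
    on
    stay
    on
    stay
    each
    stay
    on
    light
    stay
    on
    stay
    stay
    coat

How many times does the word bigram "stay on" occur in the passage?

4

Scanning the 19 overlapping bigram windows for "stay on":
  position 5–6: stay on
  position 9–10: stay on
  position 13–14: stay on
  position 16–17: stay on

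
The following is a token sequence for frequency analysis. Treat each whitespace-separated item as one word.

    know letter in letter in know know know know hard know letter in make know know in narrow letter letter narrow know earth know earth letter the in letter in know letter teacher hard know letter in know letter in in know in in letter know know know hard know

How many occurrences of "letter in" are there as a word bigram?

Scanning the 49 overlapping bigram windows for "letter in":
  position 2–3: letter in
  position 4–5: letter in
  position 12–13: letter in
  position 29–30: letter in
  position 36–37: letter in
  position 39–40: letter in

6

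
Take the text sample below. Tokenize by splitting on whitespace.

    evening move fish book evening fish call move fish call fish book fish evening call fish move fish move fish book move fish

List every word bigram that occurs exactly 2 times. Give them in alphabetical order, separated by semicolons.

Bigram counts meeting the condition (exactly 2 times):
  call fish: 2
  fish call: 2
  fish move: 2

call fish; fish call; fish move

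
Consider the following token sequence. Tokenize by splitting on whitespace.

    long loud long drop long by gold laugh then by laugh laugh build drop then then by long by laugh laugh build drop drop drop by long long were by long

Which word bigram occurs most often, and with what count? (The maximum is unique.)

"by long", 3 times

Bigram frequencies (highest first):
  by long: 3
  long by: 2
  then by: 2
  by laugh: 2
  laugh laugh: 2
  laugh build: 2
  … (15 more, each ≤ 2)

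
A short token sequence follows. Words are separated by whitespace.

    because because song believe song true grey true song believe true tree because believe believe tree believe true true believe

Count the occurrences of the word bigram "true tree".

Scanning the 19 overlapping bigram windows for "true tree":
  position 11–12: true tree

1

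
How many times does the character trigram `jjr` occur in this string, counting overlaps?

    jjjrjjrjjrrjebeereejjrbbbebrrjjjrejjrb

6

Sliding a length-3 window over the 38 characters (36 positions):
  position 2–4: jjr
  position 5–7: jjr
  position 8–10: jjr
  position 20–22: jjr
  position 31–33: jjr
  position 35–37: jjr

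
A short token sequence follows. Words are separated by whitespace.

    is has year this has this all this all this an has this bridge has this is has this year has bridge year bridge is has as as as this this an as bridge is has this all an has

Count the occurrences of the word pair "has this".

5

Scanning the 39 overlapping bigram windows for "has this":
  position 5–6: has this
  position 12–13: has this
  position 15–16: has this
  position 18–19: has this
  position 36–37: has this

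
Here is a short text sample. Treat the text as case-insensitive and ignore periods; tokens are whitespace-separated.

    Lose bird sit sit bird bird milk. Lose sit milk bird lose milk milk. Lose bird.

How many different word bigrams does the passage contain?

16 tokens → 15 bigram windows in total.
Repeated bigrams (each contributes count−1 duplicates):
  lose bird: 2
  milk lose: 2
2 duplicate windows → 15 − 2 = 13 distinct.

13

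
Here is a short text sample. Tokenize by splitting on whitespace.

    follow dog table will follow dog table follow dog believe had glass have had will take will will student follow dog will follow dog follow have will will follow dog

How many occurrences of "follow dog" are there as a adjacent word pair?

Scanning the 29 overlapping bigram windows for "follow dog":
  position 1–2: follow dog
  position 5–6: follow dog
  position 8–9: follow dog
  position 20–21: follow dog
  position 23–24: follow dog
  position 29–30: follow dog

6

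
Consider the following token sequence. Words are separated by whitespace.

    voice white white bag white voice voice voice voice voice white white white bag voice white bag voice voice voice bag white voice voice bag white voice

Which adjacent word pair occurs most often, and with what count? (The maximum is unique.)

"voice voice", 7 times

Bigram frequencies (highest first):
  voice voice: 7
  voice white: 3
  white white: 3
  white bag: 3
  bag white: 3
  white voice: 3
  … (2 more, each ≤ 2)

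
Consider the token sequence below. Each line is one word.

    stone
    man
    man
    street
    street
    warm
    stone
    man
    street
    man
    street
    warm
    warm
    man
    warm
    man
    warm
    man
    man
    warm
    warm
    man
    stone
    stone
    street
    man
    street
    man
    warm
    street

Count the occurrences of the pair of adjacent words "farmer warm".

Scanning the 29 overlapping bigram windows for "farmer warm":
  (none found)

0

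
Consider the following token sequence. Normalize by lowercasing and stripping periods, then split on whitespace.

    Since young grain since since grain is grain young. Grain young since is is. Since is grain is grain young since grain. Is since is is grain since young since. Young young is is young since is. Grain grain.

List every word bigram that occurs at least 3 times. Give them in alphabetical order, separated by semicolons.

Bigram counts meeting the condition (at least 3 times):
  grain is: 3
  grain young: 3
  is grain: 5
  is is: 3
  since is: 4
  since young: 3
  young since: 4

grain is; grain young; is grain; is is; since is; since young; young since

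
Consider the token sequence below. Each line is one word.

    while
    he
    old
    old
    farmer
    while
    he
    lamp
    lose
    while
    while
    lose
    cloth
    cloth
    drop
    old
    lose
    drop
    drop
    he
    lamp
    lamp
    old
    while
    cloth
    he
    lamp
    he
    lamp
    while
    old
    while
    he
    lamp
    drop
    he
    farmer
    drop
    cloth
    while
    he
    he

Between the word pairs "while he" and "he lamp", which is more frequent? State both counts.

"while he": 4 occurrences
"he lamp": 5 occurrences

"he lamp" (5 vs 4)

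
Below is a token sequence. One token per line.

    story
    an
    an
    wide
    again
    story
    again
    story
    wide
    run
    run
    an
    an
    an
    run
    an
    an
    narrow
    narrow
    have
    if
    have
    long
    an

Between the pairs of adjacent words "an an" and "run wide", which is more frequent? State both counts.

"an an" (4 vs 0)

"an an": 4 occurrences
"run wide": 0 occurrences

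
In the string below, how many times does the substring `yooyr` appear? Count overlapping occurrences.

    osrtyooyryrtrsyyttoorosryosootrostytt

Sliding a length-5 window over the 37 characters (33 positions):
  position 5–9: yooyr

1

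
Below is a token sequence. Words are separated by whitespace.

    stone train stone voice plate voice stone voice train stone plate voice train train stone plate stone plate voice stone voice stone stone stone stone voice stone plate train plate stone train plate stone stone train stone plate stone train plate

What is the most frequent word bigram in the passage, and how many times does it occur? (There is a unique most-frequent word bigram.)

"stone plate", 5 times

Bigram frequencies (highest first):
  stone plate: 5
  stone train: 4
  train stone: 4
  stone voice: 4
  voice stone: 4
  plate stone: 4
  … (7 more, each ≤ 4)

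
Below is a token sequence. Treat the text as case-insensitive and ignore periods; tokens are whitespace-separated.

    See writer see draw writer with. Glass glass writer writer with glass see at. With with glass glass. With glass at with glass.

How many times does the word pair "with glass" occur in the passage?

Scanning the 22 overlapping bigram windows for "with glass":
  position 6–7: with glass
  position 11–12: with glass
  position 16–17: with glass
  position 19–20: with glass
  position 22–23: with glass

5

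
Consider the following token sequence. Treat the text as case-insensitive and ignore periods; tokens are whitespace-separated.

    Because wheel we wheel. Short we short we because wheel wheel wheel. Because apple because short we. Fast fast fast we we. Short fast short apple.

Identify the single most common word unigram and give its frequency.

Unigram frequencies (highest first):
  we: 6
  wheel: 5
  short: 5
  because: 4
  fast: 4
  apple: 2

"we", 6 times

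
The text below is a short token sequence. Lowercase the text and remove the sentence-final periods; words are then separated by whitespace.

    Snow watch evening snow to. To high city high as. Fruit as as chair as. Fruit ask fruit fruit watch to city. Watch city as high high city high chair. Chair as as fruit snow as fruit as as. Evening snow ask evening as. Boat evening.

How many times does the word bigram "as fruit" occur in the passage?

Scanning the 45 overlapping bigram windows for "as fruit":
  position 10–11: as fruit
  position 15–16: as fruit
  position 33–34: as fruit
  position 36–37: as fruit

4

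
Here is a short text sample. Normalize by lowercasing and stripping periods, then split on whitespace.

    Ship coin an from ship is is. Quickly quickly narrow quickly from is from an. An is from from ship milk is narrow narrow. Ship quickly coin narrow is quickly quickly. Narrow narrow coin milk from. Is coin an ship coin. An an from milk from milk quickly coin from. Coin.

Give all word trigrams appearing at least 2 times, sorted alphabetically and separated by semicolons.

is quickly quickly; quickly quickly narrow; ship coin an

Trigram counts meeting the condition (at least 2 times):
  is quickly quickly: 2
  quickly quickly narrow: 2
  ship coin an: 2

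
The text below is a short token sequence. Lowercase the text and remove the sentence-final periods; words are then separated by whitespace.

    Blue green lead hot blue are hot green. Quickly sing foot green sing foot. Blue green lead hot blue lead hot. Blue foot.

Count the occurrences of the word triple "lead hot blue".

Scanning the 21 overlapping trigram windows for "lead hot blue":
  position 3–5: lead hot blue
  position 17–19: lead hot blue
  position 20–22: lead hot blue

3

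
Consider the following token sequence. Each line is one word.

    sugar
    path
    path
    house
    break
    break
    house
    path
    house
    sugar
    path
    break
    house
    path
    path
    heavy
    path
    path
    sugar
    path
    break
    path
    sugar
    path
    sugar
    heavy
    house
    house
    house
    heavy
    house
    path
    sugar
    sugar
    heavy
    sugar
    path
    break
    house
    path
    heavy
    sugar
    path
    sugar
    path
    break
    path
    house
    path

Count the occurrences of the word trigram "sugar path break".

Scanning the 47 overlapping trigram windows for "sugar path break":
  position 10–12: sugar path break
  position 19–21: sugar path break
  position 36–38: sugar path break
  position 44–46: sugar path break

4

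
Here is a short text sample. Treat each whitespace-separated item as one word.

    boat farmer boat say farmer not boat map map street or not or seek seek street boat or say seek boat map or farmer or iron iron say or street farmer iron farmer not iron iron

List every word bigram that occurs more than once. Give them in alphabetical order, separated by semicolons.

Bigram counts meeting the condition (more than once):
  boat map: 2
  farmer not: 2
  iron iron: 2

boat map; farmer not; iron iron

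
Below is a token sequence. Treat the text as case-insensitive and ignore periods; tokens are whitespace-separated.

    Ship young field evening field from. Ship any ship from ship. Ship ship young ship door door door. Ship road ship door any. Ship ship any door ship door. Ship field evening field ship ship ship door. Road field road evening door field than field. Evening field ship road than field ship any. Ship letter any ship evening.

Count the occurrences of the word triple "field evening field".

Scanning the 56 overlapping trigram windows for "field evening field":
  position 3–5: field evening field
  position 31–33: field evening field
  position 45–47: field evening field

3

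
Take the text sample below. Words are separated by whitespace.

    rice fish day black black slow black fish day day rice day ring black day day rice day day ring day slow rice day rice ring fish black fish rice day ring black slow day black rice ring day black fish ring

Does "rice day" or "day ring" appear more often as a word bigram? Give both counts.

"rice day": 4 occurrences
"day ring": 3 occurrences

"rice day" (4 vs 3)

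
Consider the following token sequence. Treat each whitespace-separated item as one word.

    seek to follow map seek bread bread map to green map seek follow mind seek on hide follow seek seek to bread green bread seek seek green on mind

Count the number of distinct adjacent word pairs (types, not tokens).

29 tokens → 28 bigram windows in total.
Repeated bigrams (each contributes count−1 duplicates):
  map seek: 2
  seek seek: 2
  seek to: 2
3 duplicate windows → 28 − 3 = 25 distinct.

25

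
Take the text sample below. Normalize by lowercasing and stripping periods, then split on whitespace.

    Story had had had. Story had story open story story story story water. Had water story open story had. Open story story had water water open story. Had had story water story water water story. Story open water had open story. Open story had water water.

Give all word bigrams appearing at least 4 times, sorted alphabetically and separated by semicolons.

Bigram counts meeting the condition (at least 4 times):
  open story: 6
  story had: 6
  story open: 4
  story story: 5

open story; story had; story open; story story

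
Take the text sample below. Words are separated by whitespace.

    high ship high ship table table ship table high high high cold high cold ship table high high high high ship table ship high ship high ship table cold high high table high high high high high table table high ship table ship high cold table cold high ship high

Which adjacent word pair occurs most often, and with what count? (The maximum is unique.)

"high high", 10 times

Bigram frequencies (highest first):
  high high: 10
  high ship: 7
  ship table: 6
  ship high: 5
  table high: 4
  table ship: 3
  … (7 more, each ≤ 3)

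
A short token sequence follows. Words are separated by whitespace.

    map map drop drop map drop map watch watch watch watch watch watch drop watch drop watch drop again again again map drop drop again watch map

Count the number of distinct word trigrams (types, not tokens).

19

27 tokens → 25 trigram windows in total.
Repeated trigrams (each contributes count−1 duplicates):
  watch watch watch: 4
  drop watch drop: 2
  map drop drop: 2
  watch drop watch: 2
6 duplicate windows → 25 − 6 = 19 distinct.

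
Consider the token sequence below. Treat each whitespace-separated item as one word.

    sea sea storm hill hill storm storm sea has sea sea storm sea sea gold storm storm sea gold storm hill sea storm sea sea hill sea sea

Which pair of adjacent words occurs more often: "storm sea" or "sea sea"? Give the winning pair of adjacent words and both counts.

"storm sea": 4 occurrences
"sea sea": 5 occurrences

"sea sea" (5 vs 4)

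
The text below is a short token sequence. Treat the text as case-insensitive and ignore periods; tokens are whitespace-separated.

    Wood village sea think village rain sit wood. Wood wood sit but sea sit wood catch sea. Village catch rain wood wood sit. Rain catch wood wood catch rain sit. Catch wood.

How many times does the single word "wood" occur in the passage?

Scanning the 32 tokens for "wood":
  position 1: wood
  position 8: wood
  position 9: wood
  position 10: wood
  position 15: wood
  position 21: wood
  position 22: wood
  position 26: wood
  position 27: wood
  position 32: wood

10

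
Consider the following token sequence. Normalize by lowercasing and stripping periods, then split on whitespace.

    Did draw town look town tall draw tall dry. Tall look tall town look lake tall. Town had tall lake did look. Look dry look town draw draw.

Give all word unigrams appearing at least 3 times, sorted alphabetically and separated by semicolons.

Unigram counts meeting the condition (at least 3 times):
  draw: 4
  look: 6
  tall: 6
  town: 5

draw; look; tall; town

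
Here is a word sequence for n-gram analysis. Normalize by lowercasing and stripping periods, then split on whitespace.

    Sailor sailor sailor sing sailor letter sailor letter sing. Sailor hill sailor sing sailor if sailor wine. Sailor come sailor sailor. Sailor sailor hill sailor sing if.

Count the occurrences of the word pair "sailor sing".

3

Scanning the 26 overlapping bigram windows for "sailor sing":
  position 3–4: sailor sing
  position 12–13: sailor sing
  position 25–26: sailor sing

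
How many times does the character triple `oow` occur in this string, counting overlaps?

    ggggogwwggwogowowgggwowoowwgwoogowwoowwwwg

2

Sliding a length-3 window over the 42 characters (40 positions):
  position 24–26: oow
  position 36–38: oow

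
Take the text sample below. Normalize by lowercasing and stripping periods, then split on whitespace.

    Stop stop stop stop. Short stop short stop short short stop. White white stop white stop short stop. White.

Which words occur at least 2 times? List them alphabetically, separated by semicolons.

Unigram counts meeting the condition (at least 2 times):
  short: 5
  stop: 10
  white: 4

short; stop; white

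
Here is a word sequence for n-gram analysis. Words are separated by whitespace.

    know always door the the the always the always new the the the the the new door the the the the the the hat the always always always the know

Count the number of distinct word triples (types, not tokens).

30 tokens → 28 trigram windows in total.
Repeated trigrams (each contributes count−1 duplicates):
  the the the: 8
  door the the: 2
8 duplicate windows → 28 − 8 = 20 distinct.

20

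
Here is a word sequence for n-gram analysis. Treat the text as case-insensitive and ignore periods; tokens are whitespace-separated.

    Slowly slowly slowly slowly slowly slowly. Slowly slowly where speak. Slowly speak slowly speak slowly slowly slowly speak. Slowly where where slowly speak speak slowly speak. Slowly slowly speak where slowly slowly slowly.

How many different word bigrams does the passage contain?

9

33 tokens → 32 bigram windows in total.
Repeated bigrams (each contributes count−1 duplicates):
  slowly slowly: 12
  slowly speak: 6
  speak slowly: 6
  slowly where: 2
  where slowly: 2
23 duplicate windows → 32 − 23 = 9 distinct.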